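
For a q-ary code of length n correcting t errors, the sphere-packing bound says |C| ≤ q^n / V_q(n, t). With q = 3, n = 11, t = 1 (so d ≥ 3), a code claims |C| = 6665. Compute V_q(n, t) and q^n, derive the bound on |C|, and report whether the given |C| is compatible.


V_q(n, t) = 23, q^n = 177147, Hamming bound = 7702, |C| = 6665 ≤ bound (satisfied).

Step 1: Compute V_q(n, t) = Σ_{j=0}^1 C(n, j) (q−1)^j.
  j = 0: C(11,0)·(2)^0 = 1·1 = 1.
  j = 1: C(11,1)·(2)^1 = 11·2 = 22.
  V_q(n, t) = 1 + 22 = 23.
Step 2: q^n = 3^11 = 177147.
Step 3: Hamming bound ⌊q^n / V_q(n,t)⌋ = ⌊177147/23⌋ = 7702.
Step 4: Compare |C| = 6665 to 7702: satisfied.
The claimed |C| lies below the Hamming bound.


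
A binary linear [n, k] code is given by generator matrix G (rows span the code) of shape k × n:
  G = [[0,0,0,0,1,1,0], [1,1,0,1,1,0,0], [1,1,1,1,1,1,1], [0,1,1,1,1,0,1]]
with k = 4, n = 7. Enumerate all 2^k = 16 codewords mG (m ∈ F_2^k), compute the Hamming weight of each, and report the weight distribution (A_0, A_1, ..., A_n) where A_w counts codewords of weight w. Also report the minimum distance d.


Weight distribution: A_0 = 1, A_2 = 4, A_3 = 3, A_4 = 3, A_5 = 4, A_7 = 1. Minimum distance d = 2.

Enumerate all 2^4 = 16 messages m ∈ F_2^4.
For each, compute codeword c = mG in F_2^7, then tally its weight.
  m = 0000 → c = 0000000, weight = 0.
  m = 1000 → c = 0000110, weight = 2.
  m = 0100 → c = 1101100, weight = 4.
  m = 1100 → c = 1101010, weight = 4.
  m = 0010 → c = 1111111, weight = 7.
  m = 1010 → c = 1111001, weight = 5.
  m = 0110 → c = 0010011, weight = 3.
  m = 1110 → c = 0010101, weight = 3.
  m = 0001 → c = 0111101, weight = 5.
  m = 1001 → c = 0111011, weight = 5.
  m = 0101 → c = 1010001, weight = 3.
  m = 1101 → c = 1010111, weight = 5.
  m = 0011 → c = 1000010, weight = 2.
  m = 1011 → c = 1000100, weight = 2.
  m = 0111 → c = 0101110, weight = 4.
  m = 1111 → c = 0101000, weight = 2.
Tally weights:
  weight 0: 1 codewords.
  weight 2: 4 codewords.
  weight 3: 3 codewords.
  weight 4: 3 codewords.
  weight 5: 4 codewords.
  weight 7: 1 codewords.
Minimum distance d = smallest w > 0 with A_w > 0 = 2.
Sanity: Σ A_w = 16 = 2^4 = 16 ✓.


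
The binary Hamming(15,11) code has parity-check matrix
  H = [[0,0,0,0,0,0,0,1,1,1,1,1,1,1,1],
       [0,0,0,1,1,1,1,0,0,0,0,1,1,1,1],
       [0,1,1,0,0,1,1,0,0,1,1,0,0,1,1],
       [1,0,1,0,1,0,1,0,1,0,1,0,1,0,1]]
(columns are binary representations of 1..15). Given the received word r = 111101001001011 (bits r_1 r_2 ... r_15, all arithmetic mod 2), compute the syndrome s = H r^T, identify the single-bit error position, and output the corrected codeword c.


s = (0, 1, 1, 0)^T, error position = 6, corrected codeword c = 111100001001011

Compute s = H r^T mod 2 one row at a time:
  s_1 = 0 + 1 + 0 + 0 + 1 + 0 + 1 + 1 = 4 ≡ 0 (mod 2).
  s_2 = 1 + 0 + 1 + 0 + 1 + 0 + 1 + 1 = 5 ≡ 1 (mod 2).
  s_3 = 1 + 1 + 1 + 0 + 0 + 0 + 1 + 1 = 5 ≡ 1 (mod 2).
  s_4 = 1 + 1 + 0 + 0 + 1 + 0 + 0 + 1 = 4 ≡ 0 (mod 2).
s = (0, 1, 1, 0)^T — this equals column 6 of H (binary 0110), so error is at position 6.
Correct: flip bit 6 of r = 111101001001011 to get c = 111100001001011.


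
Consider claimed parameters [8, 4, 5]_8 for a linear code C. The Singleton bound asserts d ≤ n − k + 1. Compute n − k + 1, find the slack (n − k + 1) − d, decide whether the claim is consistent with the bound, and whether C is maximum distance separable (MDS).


Singleton RHS = n − k + 1 = 5, slack = 0, bound satisfied, MDS.

Singleton bound: d ≤ n − k + 1.
Here n = 8, k = 4, so n − k + 1 = 5.
Given d = 5, check d ≤ 5: YES.
Slack = (n − k + 1) − d = 0.
The code is MDS (slack = 0).
Description: the claimed parameters are [8, 4, 5]_8; such a code would be MDS (meets Singleton bound).


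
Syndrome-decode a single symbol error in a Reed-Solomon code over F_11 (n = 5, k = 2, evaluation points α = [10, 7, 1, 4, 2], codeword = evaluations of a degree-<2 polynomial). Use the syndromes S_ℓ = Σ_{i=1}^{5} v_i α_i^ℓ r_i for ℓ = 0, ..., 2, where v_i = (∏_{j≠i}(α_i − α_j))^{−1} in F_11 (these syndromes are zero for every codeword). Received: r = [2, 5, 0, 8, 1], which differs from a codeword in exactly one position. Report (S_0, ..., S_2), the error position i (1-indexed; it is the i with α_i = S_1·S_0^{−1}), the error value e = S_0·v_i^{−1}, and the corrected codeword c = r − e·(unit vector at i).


S = (3, 6, 1), error at position 5, error magnitude e = 2, c = [2, 5, 0, 8, 10].

Step 1: column multipliers v_i = (∏_{j≠i}(α_i − α_j))^{−1} mod 11.
  i = 1 (α = 10): (10−7)(10−1)(10−4)(10−2) = 3·9·6·8 = 1296 ≡ 9, so v_1 = 9^{−1} = 5 (mod 11).
  i = 2 (α = 7): (7−10)(7−1)(7−4)(7−2) = (−3)·6·3·5 = −270 ≡ 5, so v_2 = 5^{−1} = 9 (mod 11).
  i = 3 (α = 1): (1−10)(1−7)(1−4)(1−2) = (−9)·(−6)·(−3)·(−1) = 162 ≡ 8, so v_3 = 8^{−1} = 7 (mod 11).
  i = 4 (α = 4): (4−10)(4−7)(4−1)(4−2) = (−6)·(−3)·3·2 = 108 ≡ 9, so v_4 = 9^{−1} = 5 (mod 11).
  i = 5 (α = 2): (2−10)(2−7)(2−1)(2−4) = (−8)·(−5)·1·(−2) = −80 ≡ 8, so v_5 = 8^{−1} = 7 (mod 11).
  v = [5, 9, 7, 5, 7].
Step 2: syndromes of r = [2, 5, 0, 8, 1] (all sums mod 11).
  S_0 = Σ v_i r_i = 5·2 + 9·5 + 7·0 + 5·8 + 7·1 = 102 ≡ 3.
  S_1 = Σ v_i α_i r_i = 5·10·2 + 9·7·5 + 7·1·0 + 5·4·8 + 7·2·1 = 589 ≡ 6.
  α_i^2 mod 11 = [1, 5, 1, 5, 4].
  S_2 = Σ v_i α_i^2 r_i = 5·1·2 + 9·5·5 + 7·1·0 + 5·5·8 + 7·4·1 = 463 ≡ 1.
  S = (3, 6, 1) ≠ 0, so r is not a codeword (an error is present).
Step 3: locate the error. For a single error e at position i, S_ℓ = v_i·e·α_i^ℓ, so α_err = S_1/S_0.
  S_0^{−1} = 3^{−1} = 4 (mod 11), so α_err = 6·4 = 24 ≡ 2 = α_5. Error position i = 5.
  Consistency check: S_2/S_1 = 1·2 = 2 ≡ 2 = α_err ✓ (single-error assumption holds).
Step 4: error magnitude e = S_0/v_5 = S_0·∏_{j≠5}(α_5 − α_j) = 3·8 = 24 ≡ 2 (mod 11).
Step 5: correct position 5: c_5 = r_5 − e = 1 − 2 ≡ 10 (mod 11). Hence c = [2, 5, 0, 8, 10].
  Check: interpolating c through the α_i gives m(x) = 1 + 10·x (degree < 2) with m(α_i) = c_i for every i, so c is indeed a codeword.


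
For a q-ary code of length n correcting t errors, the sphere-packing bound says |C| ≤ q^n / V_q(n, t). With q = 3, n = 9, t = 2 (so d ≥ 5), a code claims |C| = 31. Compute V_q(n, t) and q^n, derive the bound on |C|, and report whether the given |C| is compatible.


V_q(n, t) = 163, q^n = 19683, Hamming bound = 120, |C| = 31 ≤ bound (satisfied).

Step 1: Compute V_q(n, t) = Σ_{j=0}^2 C(n, j) (q−1)^j.
  j = 0: C(9,0)·(2)^0 = 1·1 = 1.
  j = 1: C(9,1)·(2)^1 = 9·2 = 18.
  j = 2: C(9,2)·(2)^2 = 36·4 = 144.
  V_q(n, t) = 1 + 18 + 144 = 163.
Step 2: q^n = 3^9 = 19683.
Step 3: Hamming bound ⌊q^n / V_q(n,t)⌋ = ⌊19683/163⌋ = 120.
Step 4: Compare |C| = 31 to 120: satisfied.
The claimed |C| lies below the Hamming bound.


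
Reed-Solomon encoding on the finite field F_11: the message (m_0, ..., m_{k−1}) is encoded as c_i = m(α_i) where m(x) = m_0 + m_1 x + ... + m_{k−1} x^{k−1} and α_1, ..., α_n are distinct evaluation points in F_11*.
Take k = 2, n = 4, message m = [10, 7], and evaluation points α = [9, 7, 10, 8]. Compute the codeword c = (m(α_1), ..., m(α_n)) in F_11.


c = [7, 4, 3, 0]

Message polynomial: m(x) = 10 + 7·x (mod 11).
For each evaluation point α_i, compute m(α_i) mod 11:
  α_1 = 9: Horner steps 7 → 7, so m(9) = 7.
  α_2 = 7: Horner steps 7 → 4, so m(7) = 4.
  α_3 = 10: Horner steps 7 → 3, so m(10) = 3.
  α_4 = 8: Horner steps 7 → 0, so m(8) = 0.
Codeword c = [7, 4, 3, 0] ∈ F_11^4.


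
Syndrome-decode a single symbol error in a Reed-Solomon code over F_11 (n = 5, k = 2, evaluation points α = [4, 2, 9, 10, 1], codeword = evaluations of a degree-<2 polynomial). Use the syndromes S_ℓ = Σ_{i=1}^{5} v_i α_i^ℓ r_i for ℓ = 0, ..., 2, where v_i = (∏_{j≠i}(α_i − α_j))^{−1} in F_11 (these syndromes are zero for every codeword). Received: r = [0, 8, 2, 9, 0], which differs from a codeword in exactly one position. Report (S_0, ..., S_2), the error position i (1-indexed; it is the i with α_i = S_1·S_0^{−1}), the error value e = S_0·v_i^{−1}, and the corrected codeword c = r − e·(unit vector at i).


S = (3, 3, 3), error at position 5, error magnitude e = 10, c = [0, 8, 2, 9, 1].

Step 1: column multipliers v_i = (∏_{j≠i}(α_i − α_j))^{−1} mod 11.
  i = 1 (α = 4): (4−2)(4−9)(4−10)(4−1) = 2·(−5)·(−6)·3 = 180 ≡ 4, so v_1 = 4^{−1} = 3 (mod 11).
  i = 2 (α = 2): (2−4)(2−9)(2−10)(2−1) = (−2)·(−7)·(−8)·1 = −112 ≡ 9, so v_2 = 9^{−1} = 5 (mod 11).
  i = 3 (α = 9): (9−4)(9−2)(9−10)(9−1) = 5·7·(−1)·8 = −280 ≡ 6, so v_3 = 6^{−1} = 2 (mod 11).
  i = 4 (α = 10): (10−4)(10−2)(10−9)(10−1) = 6·8·1·9 = 432 ≡ 3, so v_4 = 3^{−1} = 4 (mod 11).
  i = 5 (α = 1): (1−4)(1−2)(1−9)(1−10) = (−3)·(−1)·(−8)·(−9) = 216 ≡ 7, so v_5 = 7^{−1} = 8 (mod 11).
  v = [3, 5, 2, 4, 8].
Step 2: syndromes of r = [0, 8, 2, 9, 0] (all sums mod 11).
  S_0 = Σ v_i r_i = 3·0 + 5·8 + 2·2 + 4·9 + 8·0 = 80 ≡ 3.
  S_1 = Σ v_i α_i r_i = 3·4·0 + 5·2·8 + 2·9·2 + 4·10·9 + 8·1·0 = 476 ≡ 3.
  α_i^2 mod 11 = [5, 4, 4, 1, 1].
  S_2 = Σ v_i α_i^2 r_i = 3·5·0 + 5·4·8 + 2·4·2 + 4·1·9 + 8·1·0 = 212 ≡ 3.
  S = (3, 3, 3) ≠ 0, so r is not a codeword (an error is present).
Step 3: locate the error. For a single error e at position i, S_ℓ = v_i·e·α_i^ℓ, so α_err = S_1/S_0.
  S_0^{−1} = 3^{−1} = 4 (mod 11), so α_err = 3·4 = 12 ≡ 1 = α_5. Error position i = 5.
  Consistency check: S_2/S_1 = 3·4 = 12 ≡ 1 = α_err ✓ (single-error assumption holds).
Step 4: error magnitude e = S_0/v_5 = S_0·∏_{j≠5}(α_5 − α_j) = 3·7 = 21 ≡ 10 (mod 11).
Step 5: correct position 5: c_5 = r_5 − e = 0 − 10 ≡ 1 (mod 11). Hence c = [0, 8, 2, 9, 1].
  Check: interpolating c through the α_i gives m(x) = 5 + 7·x (degree < 2) with m(α_i) = c_i for every i, so c is indeed a codeword.


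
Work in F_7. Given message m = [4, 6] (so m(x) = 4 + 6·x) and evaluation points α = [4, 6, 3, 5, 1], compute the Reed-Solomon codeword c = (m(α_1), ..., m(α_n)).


c = [0, 5, 1, 6, 3]

Message polynomial: m(x) = 4 + 6·x (mod 7).
For each evaluation point α_i, compute m(α_i) mod 7:
  α_1 = 4: Horner steps 6 → 0, so m(4) = 0.
  α_2 = 6: Horner steps 6 → 5, so m(6) = 5.
  α_3 = 3: Horner steps 6 → 1, so m(3) = 1.
  α_4 = 5: Horner steps 6 → 6, so m(5) = 6.
  α_5 = 1: Horner steps 6 → 3, so m(1) = 3.
Codeword c = [0, 5, 1, 6, 3] ∈ F_7^5.


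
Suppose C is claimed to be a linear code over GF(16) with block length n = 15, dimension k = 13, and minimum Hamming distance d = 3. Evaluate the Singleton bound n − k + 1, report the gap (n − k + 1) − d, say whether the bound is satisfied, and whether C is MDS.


Singleton RHS = n − k + 1 = 3, slack = 0, bound satisfied, MDS.

Singleton bound: d ≤ n − k + 1.
Here n = 15, k = 13, so n − k + 1 = 3.
Given d = 3, check d ≤ 3: YES.
Slack = (n − k + 1) − d = 0.
The code is MDS (slack = 0).
Description: the claimed parameters are [15, 13, 3]_16; such a code would be MDS (meets Singleton bound).


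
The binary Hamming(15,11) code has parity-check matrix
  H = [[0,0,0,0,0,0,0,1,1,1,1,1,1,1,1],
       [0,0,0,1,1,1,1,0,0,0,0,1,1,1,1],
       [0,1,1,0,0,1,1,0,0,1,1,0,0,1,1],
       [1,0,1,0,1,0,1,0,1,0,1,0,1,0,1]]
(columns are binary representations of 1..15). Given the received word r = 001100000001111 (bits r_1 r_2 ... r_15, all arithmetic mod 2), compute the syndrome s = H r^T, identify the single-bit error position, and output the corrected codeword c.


s = (0, 1, 1, 1)^T, error position = 7, corrected codeword c = 001100100001111

Compute s = H r^T mod 2 one row at a time:
  s_1 = 0 + 0 + 0 + 0 + 1 + 1 + 1 + 1 = 4 ≡ 0 (mod 2).
  s_2 = 1 + 0 + 0 + 0 + 1 + 1 + 1 + 1 = 5 ≡ 1 (mod 2).
  s_3 = 0 + 1 + 0 + 0 + 0 + 0 + 1 + 1 = 3 ≡ 1 (mod 2).
  s_4 = 0 + 1 + 0 + 0 + 0 + 0 + 1 + 1 = 3 ≡ 1 (mod 2).
s = (0, 1, 1, 1)^T — this equals column 7 of H (binary 0111), so error is at position 7.
Correct: flip bit 7 of r = 001100000001111 to get c = 001100100001111.


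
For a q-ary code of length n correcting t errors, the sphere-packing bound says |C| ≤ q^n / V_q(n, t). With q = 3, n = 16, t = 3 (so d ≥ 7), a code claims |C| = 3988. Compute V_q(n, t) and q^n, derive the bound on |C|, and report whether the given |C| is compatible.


V_q(n, t) = 4993, q^n = 43046721, Hamming bound = 8621, |C| = 3988 ≤ bound (satisfied).

Step 1: Compute V_q(n, t) = Σ_{j=0}^3 C(n, j) (q−1)^j.
  j = 0: C(16,0)·(2)^0 = 1·1 = 1.
  j = 1: C(16,1)·(2)^1 = 16·2 = 32.
  j = 2: C(16,2)·(2)^2 = 120·4 = 480.
  j = 3: C(16,3)·(2)^3 = 560·8 = 4480.
  V_q(n, t) = 1 + 32 + 480 + 4480 = 4993.
Step 2: q^n = 3^16 = 43046721.
Step 3: Hamming bound ⌊q^n / V_q(n,t)⌋ = ⌊43046721/4993⌋ = 8621.
Step 4: Compare |C| = 3988 to 8621: satisfied.
The claimed |C| lies below the Hamming bound.


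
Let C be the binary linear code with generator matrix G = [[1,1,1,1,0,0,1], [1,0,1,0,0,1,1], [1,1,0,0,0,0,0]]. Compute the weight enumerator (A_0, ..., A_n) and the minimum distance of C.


Weight distribution: A_0 = 1, A_2 = 1, A_3 = 3, A_4 = 2, A_5 = 1. Minimum distance d = 2.

Enumerate all 2^3 = 8 messages m ∈ F_2^3.
For each, compute codeword c = mG in F_2^7, then tally its weight.
  m = 000 → c = 0000000, weight = 0.
  m = 100 → c = 1111001, weight = 5.
  m = 010 → c = 1010011, weight = 4.
  m = 110 → c = 0101010, weight = 3.
  m = 001 → c = 1100000, weight = 2.
  m = 101 → c = 0011001, weight = 3.
  m = 011 → c = 0110011, weight = 4.
  m = 111 → c = 1001010, weight = 3.
Tally weights:
  weight 0: 1 codewords.
  weight 2: 1 codewords.
  weight 3: 3 codewords.
  weight 4: 2 codewords.
  weight 5: 1 codewords.
Minimum distance d = smallest w > 0 with A_w > 0 = 2.
Sanity: Σ A_w = 8 = 2^3 = 8 ✓.


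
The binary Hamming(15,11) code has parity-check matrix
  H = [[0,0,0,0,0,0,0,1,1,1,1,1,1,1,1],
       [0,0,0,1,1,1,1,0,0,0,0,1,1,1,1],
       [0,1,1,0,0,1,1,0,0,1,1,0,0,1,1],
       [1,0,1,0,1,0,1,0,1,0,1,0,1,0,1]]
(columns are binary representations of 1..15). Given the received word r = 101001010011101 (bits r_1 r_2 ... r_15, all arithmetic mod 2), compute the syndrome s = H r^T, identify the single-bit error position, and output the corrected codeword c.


s = (1, 0, 0, 1)^T, error position = 9, corrected codeword c = 101001011011101

Compute s = H r^T mod 2 one row at a time:
  s_1 = 1 + 0 + 0 + 1 + 1 + 1 + 0 + 1 = 5 ≡ 1 (mod 2).
  s_2 = 0 + 0 + 1 + 0 + 1 + 1 + 0 + 1 = 4 ≡ 0 (mod 2).
  s_3 = 0 + 1 + 1 + 0 + 0 + 1 + 0 + 1 = 4 ≡ 0 (mod 2).
  s_4 = 1 + 1 + 0 + 0 + 0 + 1 + 1 + 1 = 5 ≡ 1 (mod 2).
s = (1, 0, 0, 1)^T — this equals column 9 of H (binary 1001), so error is at position 9.
Correct: flip bit 9 of r = 101001010011101 to get c = 101001011011101.


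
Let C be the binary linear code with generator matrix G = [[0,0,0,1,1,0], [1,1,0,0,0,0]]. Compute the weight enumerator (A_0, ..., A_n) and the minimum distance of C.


Weight distribution: A_0 = 1, A_2 = 2, A_4 = 1. Minimum distance d = 2.

Enumerate all 2^2 = 4 messages m ∈ F_2^2.
For each, compute codeword c = mG in F_2^6, then tally its weight.
  m = 00 → c = 000000, weight = 0.
  m = 10 → c = 000110, weight = 2.
  m = 01 → c = 110000, weight = 2.
  m = 11 → c = 110110, weight = 4.
Tally weights:
  weight 0: 1 codewords.
  weight 2: 2 codewords.
  weight 4: 1 codewords.
Minimum distance d = smallest w > 0 with A_w > 0 = 2.
Sanity: Σ A_w = 4 = 2^2 = 4 ✓.


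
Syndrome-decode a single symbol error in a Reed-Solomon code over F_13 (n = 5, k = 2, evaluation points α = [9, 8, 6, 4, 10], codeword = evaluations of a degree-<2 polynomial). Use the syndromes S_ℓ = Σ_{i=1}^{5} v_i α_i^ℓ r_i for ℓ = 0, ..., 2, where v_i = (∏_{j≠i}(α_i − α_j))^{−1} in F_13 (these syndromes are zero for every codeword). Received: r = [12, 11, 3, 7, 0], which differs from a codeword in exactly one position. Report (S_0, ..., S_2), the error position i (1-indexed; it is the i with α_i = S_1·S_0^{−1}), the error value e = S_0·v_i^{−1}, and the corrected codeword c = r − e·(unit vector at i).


S = (5, 4, 11), error at position 3, error magnitude e = 7, c = [12, 11, 9, 7, 0].

Step 1: column multipliers v_i = (∏_{j≠i}(α_i − α_j))^{−1} mod 13.
  i = 1 (α = 9): (9−8)(9−6)(9−4)(9−10) = 1·3·5·(−1) = −15 ≡ 11, so v_1 = 11^{−1} = 6 (mod 13).
  i = 2 (α = 8): (8−9)(8−6)(8−4)(8−10) = (−1)·2·4·(−2) = 16 ≡ 3, so v_2 = 3^{−1} = 9 (mod 13).
  i = 3 (α = 6): (6−9)(6−8)(6−4)(6−10) = (−3)·(−2)·2·(−4) = −48 ≡ 4, so v_3 = 4^{−1} = 10 (mod 13).
  i = 4 (α = 4): (4−9)(4−8)(4−6)(4−10) = (−5)·(−4)·(−2)·(−6) = 240 ≡ 6, so v_4 = 6^{−1} = 11 (mod 13).
  i = 5 (α = 10): (10−9)(10−8)(10−6)(10−4) = 1·2·4·6 = 48 ≡ 9, so v_5 = 9^{−1} = 3 (mod 13).
  v = [6, 9, 10, 11, 3].
Step 2: syndromes of r = [12, 11, 3, 7, 0] (all sums mod 13).
  S_0 = Σ v_i r_i = 6·12 + 9·11 + 10·3 + 11·7 + 3·0 = 278 ≡ 5.
  S_1 = Σ v_i α_i r_i = 6·9·12 + 9·8·11 + 10·6·3 + 11·4·7 + 3·10·0 = 1928 ≡ 4.
  α_i^2 mod 13 = [3, 12, 10, 3, 9].
  S_2 = Σ v_i α_i^2 r_i = 6·3·12 + 9·12·11 + 10·10·3 + 11·3·7 + 3·9·0 = 1935 ≡ 11.
  S = (5, 4, 11) ≠ 0, so r is not a codeword (an error is present).
Step 3: locate the error. For a single error e at position i, S_ℓ = v_i·e·α_i^ℓ, so α_err = S_1/S_0.
  S_0^{−1} = 5^{−1} = 8 (mod 13), so α_err = 4·8 = 32 ≡ 6 = α_3. Error position i = 3.
  Consistency check: S_2/S_1 = 11·10 = 110 ≡ 6 = α_err ✓ (single-error assumption holds).
Step 4: error magnitude e = S_0/v_3 = S_0·∏_{j≠3}(α_3 − α_j) = 5·4 = 20 ≡ 7 (mod 13).
Step 5: correct position 3: c_3 = r_3 − e = 3 − 7 ≡ 9 (mod 13). Hence c = [12, 11, 9, 7, 0].
  Check: interpolating c through the α_i gives m(x) = 3 + 1·x (degree < 2) with m(α_i) = c_i for every i, so c is indeed a codeword.


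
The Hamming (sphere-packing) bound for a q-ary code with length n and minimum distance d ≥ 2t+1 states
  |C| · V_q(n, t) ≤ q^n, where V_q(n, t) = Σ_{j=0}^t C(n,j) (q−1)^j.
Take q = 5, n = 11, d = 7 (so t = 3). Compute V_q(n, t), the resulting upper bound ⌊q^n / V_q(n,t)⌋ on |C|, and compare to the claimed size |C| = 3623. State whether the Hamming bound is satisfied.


V_q(n, t) = 11485, q^n = 48828125, Hamming bound = 4251, |C| = 3623 ≤ bound (satisfied).

Step 1: Compute V_q(n, t) = Σ_{j=0}^3 C(n, j) (q−1)^j.
  j = 0: C(11,0)·(4)^0 = 1·1 = 1.
  j = 1: C(11,1)·(4)^1 = 11·4 = 44.
  j = 2: C(11,2)·(4)^2 = 55·16 = 880.
  j = 3: C(11,3)·(4)^3 = 165·64 = 10560.
  V_q(n, t) = 1 + 44 + 880 + 10560 = 11485.
Step 2: q^n = 5^11 = 48828125.
Step 3: Hamming bound ⌊q^n / V_q(n,t)⌋ = ⌊48828125/11485⌋ = 4251.
Step 4: Compare |C| = 3623 to 4251: satisfied.
The claimed |C| lies below the Hamming bound.


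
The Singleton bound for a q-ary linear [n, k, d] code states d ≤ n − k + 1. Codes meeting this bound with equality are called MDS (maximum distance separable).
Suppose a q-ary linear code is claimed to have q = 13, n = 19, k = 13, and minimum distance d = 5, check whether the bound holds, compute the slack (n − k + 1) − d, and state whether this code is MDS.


Singleton RHS = n − k + 1 = 7, slack = 2, bound satisfied, not MDS.

Singleton bound: d ≤ n − k + 1.
Here n = 19, k = 13, so n − k + 1 = 7.
Given d = 5, check d ≤ 7: YES.
Slack = (n − k + 1) − d = 2.
The code is NOT MDS (slack = 2 > 0).
Description: the claimed parameters are [19, 13, 5]_13; such a code would be non-MDS.


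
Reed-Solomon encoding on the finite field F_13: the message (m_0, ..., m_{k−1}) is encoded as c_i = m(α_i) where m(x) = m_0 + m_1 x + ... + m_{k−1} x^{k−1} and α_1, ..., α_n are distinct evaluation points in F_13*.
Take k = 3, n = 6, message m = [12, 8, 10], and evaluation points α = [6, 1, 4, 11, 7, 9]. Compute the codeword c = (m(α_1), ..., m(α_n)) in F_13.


c = [4, 4, 9, 10, 12, 10]

Message polynomial: m(x) = 12 + 8·x + 10·x^2 (mod 13).
For each evaluation point α_i, compute m(α_i) mod 13:
  α_1 = 6: Horner steps 10 → 3 → 4, so m(6) = 4.
  α_2 = 1: Horner steps 10 → 5 → 4, so m(1) = 4.
  α_3 = 4: Horner steps 10 → 9 → 9, so m(4) = 9.
  α_4 = 11: Horner steps 10 → 1 → 10, so m(11) = 10.
  α_5 = 7: Horner steps 10 → 0 → 12, so m(7) = 12.
  α_6 = 9: Horner steps 10 → 7 → 10, so m(9) = 10.
Codeword c = [4, 4, 9, 10, 12, 10] ∈ F_13^6.


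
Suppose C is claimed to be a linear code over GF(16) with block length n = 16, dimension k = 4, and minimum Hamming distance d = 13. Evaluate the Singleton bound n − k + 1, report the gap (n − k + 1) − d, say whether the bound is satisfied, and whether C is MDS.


Singleton RHS = n − k + 1 = 13, slack = 0, bound satisfied, MDS.

Singleton bound: d ≤ n − k + 1.
Here n = 16, k = 4, so n − k + 1 = 13.
Given d = 13, check d ≤ 13: YES.
Slack = (n − k + 1) − d = 0.
The code is MDS (slack = 0).
Description: the claimed parameters are [16, 4, 13]_16; such a code would be MDS (meets Singleton bound).


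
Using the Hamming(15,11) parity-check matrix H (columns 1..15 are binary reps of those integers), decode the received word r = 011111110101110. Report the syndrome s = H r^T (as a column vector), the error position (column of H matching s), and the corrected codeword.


s = (1, 1, 0, 0)^T, error position = 12, corrected codeword c = 011111110100110

Compute s = H r^T mod 2 one row at a time:
  s_1 = 1 + 0 + 1 + 0 + 1 + 1 + 1 + 0 = 5 ≡ 1 (mod 2).
  s_2 = 1 + 1 + 1 + 1 + 1 + 1 + 1 + 0 = 7 ≡ 1 (mod 2).
  s_3 = 1 + 1 + 1 + 1 + 1 + 0 + 1 + 0 = 6 ≡ 0 (mod 2).
  s_4 = 0 + 1 + 1 + 1 + 0 + 0 + 1 + 0 = 4 ≡ 0 (mod 2).
s = (1, 1, 0, 0)^T — this equals column 12 of H (binary 1100), so error is at position 12.
Correct: flip bit 12 of r = 011111110101110 to get c = 011111110100110.


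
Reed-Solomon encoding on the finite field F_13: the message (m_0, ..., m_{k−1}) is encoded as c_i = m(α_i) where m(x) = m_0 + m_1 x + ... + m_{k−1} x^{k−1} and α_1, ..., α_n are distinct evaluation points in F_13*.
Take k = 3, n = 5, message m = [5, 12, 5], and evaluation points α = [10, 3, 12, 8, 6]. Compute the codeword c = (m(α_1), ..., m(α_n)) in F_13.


c = [1, 8, 11, 5, 10]

Message polynomial: m(x) = 5 + 12·x + 5·x^2 (mod 13).
For each evaluation point α_i, compute m(α_i) mod 13:
  α_1 = 10: Horner steps 5 → 10 → 1, so m(10) = 1.
  α_2 = 3: Horner steps 5 → 1 → 8, so m(3) = 8.
  α_3 = 12: Horner steps 5 → 7 → 11, so m(12) = 11.
  α_4 = 8: Horner steps 5 → 0 → 5, so m(8) = 5.
  α_5 = 6: Horner steps 5 → 3 → 10, so m(6) = 10.
Codeword c = [1, 8, 11, 5, 10] ∈ F_13^5.


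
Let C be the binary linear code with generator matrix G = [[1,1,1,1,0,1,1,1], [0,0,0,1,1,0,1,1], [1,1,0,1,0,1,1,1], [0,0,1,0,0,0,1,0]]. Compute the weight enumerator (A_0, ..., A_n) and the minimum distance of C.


Weight distribution: A_0 = 1, A_1 = 2, A_2 = 1, A_3 = 1, A_4 = 3, A_5 = 4, A_6 = 3, A_7 = 1. Minimum distance d = 1.

Enumerate all 2^4 = 16 messages m ∈ F_2^4.
For each, compute codeword c = mG in F_2^8, then tally its weight.
  m = 0000 → c = 00000000, weight = 0.
  m = 1000 → c = 11110111, weight = 7.
  m = 0100 → c = 00011011, weight = 4.
  m = 1100 → c = 11101100, weight = 5.
  m = 0010 → c = 11010111, weight = 6.
  m = 1010 → c = 00100000, weight = 1.
  m = 0110 → c = 11001100, weight = 4.
  m = 1110 → c = 00111011, weight = 5.
  m = 0001 → c = 00100010, weight = 2.
  m = 1001 → c = 11010101, weight = 5.
  m = 0101 → c = 00111001, weight = 4.
  m = 1101 → c = 11001110, weight = 5.
  m = 0011 → c = 11110101, weight = 6.
  m = 1011 → c = 00000010, weight = 1.
  m = 0111 → c = 11101110, weight = 6.
  m = 1111 → c = 00011001, weight = 3.
Tally weights:
  weight 0: 1 codewords.
  weight 1: 2 codewords.
  weight 2: 1 codewords.
  weight 3: 1 codewords.
  weight 4: 3 codewords.
  weight 5: 4 codewords.
  weight 6: 3 codewords.
  weight 7: 1 codewords.
Minimum distance d = smallest w > 0 with A_w > 0 = 1.
Sanity: Σ A_w = 16 = 2^4 = 16 ✓.


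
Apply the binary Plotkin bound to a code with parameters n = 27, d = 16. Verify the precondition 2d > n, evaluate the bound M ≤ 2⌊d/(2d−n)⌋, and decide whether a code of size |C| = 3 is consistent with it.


Plotkin bound M ≤ 6; given |C| = 3 ≤ bound (satisfied).

Check applicability: 2d = 32, n = 27.
2d − n = 5 > 0, so Plotkin applies.
Compute d/(2d−n) = 16/5 ≈ 3.2000.
⌊d/(2d−n)⌋ = 3.
Plotkin bound: M ≤ 2·3 = 6.
Given |C| = 3, check: satisfied.
This |C| is below the Plotkin bound.


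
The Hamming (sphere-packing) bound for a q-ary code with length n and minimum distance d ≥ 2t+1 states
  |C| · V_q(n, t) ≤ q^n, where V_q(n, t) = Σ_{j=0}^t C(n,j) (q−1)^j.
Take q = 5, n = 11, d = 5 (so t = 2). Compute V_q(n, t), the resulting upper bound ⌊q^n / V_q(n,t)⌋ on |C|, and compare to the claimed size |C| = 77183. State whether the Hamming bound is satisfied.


V_q(n, t) = 925, q^n = 48828125, Hamming bound = 52787, |C| = 77183 > bound (violated).

Step 1: Compute V_q(n, t) = Σ_{j=0}^2 C(n, j) (q−1)^j.
  j = 0: C(11,0)·(4)^0 = 1·1 = 1.
  j = 1: C(11,1)·(4)^1 = 11·4 = 44.
  j = 2: C(11,2)·(4)^2 = 55·16 = 880.
  V_q(n, t) = 1 + 44 + 880 = 925.
Step 2: q^n = 5^11 = 48828125.
Step 3: Hamming bound ⌊q^n / V_q(n,t)⌋ = ⌊48828125/925⌋ = 52787.
Step 4: Compare |C| = 77183 to 52787: violated.
The claimed |C| lies above the Hamming bound, so no 5-ary code of length 11 with d ≥ 5 can have 77183 codewords.


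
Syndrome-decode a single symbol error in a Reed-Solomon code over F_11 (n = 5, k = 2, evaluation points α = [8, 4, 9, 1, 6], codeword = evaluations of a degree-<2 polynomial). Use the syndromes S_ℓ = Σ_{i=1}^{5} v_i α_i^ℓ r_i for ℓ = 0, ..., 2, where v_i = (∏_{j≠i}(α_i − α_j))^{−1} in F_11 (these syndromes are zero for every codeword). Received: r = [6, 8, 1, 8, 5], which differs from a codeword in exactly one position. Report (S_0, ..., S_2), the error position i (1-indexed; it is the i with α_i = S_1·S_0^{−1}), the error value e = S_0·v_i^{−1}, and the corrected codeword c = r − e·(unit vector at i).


S = (4, 5, 9), error at position 2, error magnitude e = 4, c = [6, 4, 1, 8, 5].

Step 1: column multipliers v_i = (∏_{j≠i}(α_i − α_j))^{−1} mod 11.
  i = 1 (α = 8): (8−4)(8−9)(8−1)(8−6) = 4·(−1)·7·2 = −56 ≡ 10, so v_1 = 10^{−1} = 10 (mod 11).
  i = 2 (α = 4): (4−8)(4−9)(4−1)(4−6) = (−4)·(−5)·3·(−2) = −120 ≡ 1, so v_2 = 1^{−1} = 1 (mod 11).
  i = 3 (α = 9): (9−8)(9−4)(9−1)(9−6) = 1·5·8·3 = 120 ≡ 10, so v_3 = 10^{−1} = 10 (mod 11).
  i = 4 (α = 1): (1−8)(1−4)(1−9)(1−6) = (−7)·(−3)·(−8)·(−5) = 840 ≡ 4, so v_4 = 4^{−1} = 3 (mod 11).
  i = 5 (α = 6): (6−8)(6−4)(6−9)(6−1) = (−2)·2·(−3)·5 = 60 ≡ 5, so v_5 = 5^{−1} = 9 (mod 11).
  v = [10, 1, 10, 3, 9].
Step 2: syndromes of r = [6, 8, 1, 8, 5] (all sums mod 11).
  S_0 = Σ v_i r_i = 10·6 + 1·8 + 10·1 + 3·8 + 9·5 = 147 ≡ 4.
  S_1 = Σ v_i α_i r_i = 10·8·6 + 1·4·8 + 10·9·1 + 3·1·8 + 9·6·5 = 896 ≡ 5.
  α_i^2 mod 11 = [9, 5, 4, 1, 3].
  S_2 = Σ v_i α_i^2 r_i = 10·9·6 + 1·5·8 + 10·4·1 + 3·1·8 + 9·3·5 = 779 ≡ 9.
  S = (4, 5, 9) ≠ 0, so r is not a codeword (an error is present).
Step 3: locate the error. For a single error e at position i, S_ℓ = v_i·e·α_i^ℓ, so α_err = S_1/S_0.
  S_0^{−1} = 4^{−1} = 3 (mod 11), so α_err = 5·3 = 15 ≡ 4 = α_2. Error position i = 2.
  Consistency check: S_2/S_1 = 9·9 = 81 ≡ 4 = α_err ✓ (single-error assumption holds).
Step 4: error magnitude e = S_0/v_2 = S_0·∏_{j≠2}(α_2 − α_j) = 4·1 = 4 ≡ 4 (mod 11).
Step 5: correct position 2: c_2 = r_2 − e = 8 − 4 ≡ 4 (mod 11). Hence c = [6, 4, 1, 8, 5].
  Check: interpolating c through the α_i gives m(x) = 2 + 6·x (degree < 2) with m(α_i) = c_i for every i, so c is indeed a codeword.


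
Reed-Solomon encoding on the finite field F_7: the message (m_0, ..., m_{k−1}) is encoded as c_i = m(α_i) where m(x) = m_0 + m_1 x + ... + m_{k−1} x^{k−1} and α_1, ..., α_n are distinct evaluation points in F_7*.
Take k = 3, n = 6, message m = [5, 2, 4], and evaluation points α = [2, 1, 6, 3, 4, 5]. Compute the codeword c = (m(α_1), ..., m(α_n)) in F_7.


c = [4, 4, 0, 5, 0, 3]

Message polynomial: m(x) = 5 + 2·x + 4·x^2 (mod 7).
For each evaluation point α_i, compute m(α_i) mod 7:
  α_1 = 2: Horner steps 4 → 3 → 4, so m(2) = 4.
  α_2 = 1: Horner steps 4 → 6 → 4, so m(1) = 4.
  α_3 = 6: Horner steps 4 → 5 → 0, so m(6) = 0.
  α_4 = 3: Horner steps 4 → 0 → 5, so m(3) = 5.
  α_5 = 4: Horner steps 4 → 4 → 0, so m(4) = 0.
  α_6 = 5: Horner steps 4 → 1 → 3, so m(5) = 3.
Codeword c = [4, 4, 0, 5, 0, 3] ∈ F_7^6.


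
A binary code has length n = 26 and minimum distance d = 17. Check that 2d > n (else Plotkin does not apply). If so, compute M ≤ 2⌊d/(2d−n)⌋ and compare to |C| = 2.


Plotkin bound M ≤ 4; given |C| = 2 ≤ bound (satisfied).

Check applicability: 2d = 34, n = 26.
2d − n = 8 > 0, so Plotkin applies.
Compute d/(2d−n) = 17/8 ≈ 2.1250.
⌊d/(2d−n)⌋ = 2.
Plotkin bound: M ≤ 2·2 = 4.
Given |C| = 2, check: satisfied.
This |C| is below the Plotkin bound.


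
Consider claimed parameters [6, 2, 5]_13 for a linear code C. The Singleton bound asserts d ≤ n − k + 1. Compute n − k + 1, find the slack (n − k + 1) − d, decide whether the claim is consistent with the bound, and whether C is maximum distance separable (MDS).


Singleton RHS = n − k + 1 = 5, slack = 0, bound satisfied, MDS.

Singleton bound: d ≤ n − k + 1.
Here n = 6, k = 2, so n − k + 1 = 5.
Given d = 5, check d ≤ 5: YES.
Slack = (n − k + 1) − d = 0.
The code is MDS (slack = 0).
Description: the claimed parameters are [6, 2, 5]_13; such a code would be MDS (meets Singleton bound).


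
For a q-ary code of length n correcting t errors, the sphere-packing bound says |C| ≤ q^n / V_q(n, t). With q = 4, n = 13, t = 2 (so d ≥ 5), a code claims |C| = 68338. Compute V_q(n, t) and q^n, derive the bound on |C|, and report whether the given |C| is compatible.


V_q(n, t) = 742, q^n = 67108864, Hamming bound = 90443, |C| = 68338 ≤ bound (satisfied).

Step 1: Compute V_q(n, t) = Σ_{j=0}^2 C(n, j) (q−1)^j.
  j = 0: C(13,0)·(3)^0 = 1·1 = 1.
  j = 1: C(13,1)·(3)^1 = 13·3 = 39.
  j = 2: C(13,2)·(3)^2 = 78·9 = 702.
  V_q(n, t) = 1 + 39 + 702 = 742.
Step 2: q^n = 4^13 = 67108864.
Step 3: Hamming bound ⌊q^n / V_q(n,t)⌋ = ⌊67108864/742⌋ = 90443.
Step 4: Compare |C| = 68338 to 90443: satisfied.
The claimed |C| lies below the Hamming bound.


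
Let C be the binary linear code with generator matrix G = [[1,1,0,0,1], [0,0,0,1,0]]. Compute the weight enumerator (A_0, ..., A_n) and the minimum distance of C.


Weight distribution: A_0 = 1, A_1 = 1, A_3 = 1, A_4 = 1. Minimum distance d = 1.

Enumerate all 2^2 = 4 messages m ∈ F_2^2.
For each, compute codeword c = mG in F_2^5, then tally its weight.
  m = 00 → c = 00000, weight = 0.
  m = 10 → c = 11001, weight = 3.
  m = 01 → c = 00010, weight = 1.
  m = 11 → c = 11011, weight = 4.
Tally weights:
  weight 0: 1 codewords.
  weight 1: 1 codewords.
  weight 3: 1 codewords.
  weight 4: 1 codewords.
Minimum distance d = smallest w > 0 with A_w > 0 = 1.
Sanity: Σ A_w = 4 = 2^2 = 4 ✓.


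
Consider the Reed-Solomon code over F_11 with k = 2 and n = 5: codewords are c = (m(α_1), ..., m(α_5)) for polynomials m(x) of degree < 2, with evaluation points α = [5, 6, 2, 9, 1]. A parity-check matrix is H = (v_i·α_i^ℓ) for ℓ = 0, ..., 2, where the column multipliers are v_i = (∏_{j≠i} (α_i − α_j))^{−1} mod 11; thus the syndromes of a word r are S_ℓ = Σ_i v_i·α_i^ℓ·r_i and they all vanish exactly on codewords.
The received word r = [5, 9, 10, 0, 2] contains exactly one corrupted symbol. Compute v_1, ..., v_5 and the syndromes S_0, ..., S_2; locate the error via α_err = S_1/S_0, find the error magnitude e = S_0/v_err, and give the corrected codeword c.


S = (1, 5, 3), error at position 1, error magnitude e = 4, c = [1, 9, 10, 0, 2].

Step 1: column multipliers v_i = (∏_{j≠i}(α_i − α_j))^{−1} mod 11.
  i = 1 (α = 5): (5−6)(5−2)(5−9)(5−1) = (−1)·3·(−4)·4 = 48 ≡ 4, so v_1 = 4^{−1} = 3 (mod 11).
  i = 2 (α = 6): (6−5)(6−2)(6−9)(6−1) = 1·4·(−3)·5 = −60 ≡ 6, so v_2 = 6^{−1} = 2 (mod 11).
  i = 3 (α = 2): (2−5)(2−6)(2−9)(2−1) = (−3)·(−4)·(−7)·1 = −84 ≡ 4, so v_3 = 4^{−1} = 3 (mod 11).
  i = 4 (α = 9): (9−5)(9−6)(9−2)(9−1) = 4·3·7·8 = 672 ≡ 1, so v_4 = 1^{−1} = 1 (mod 11).
  i = 5 (α = 1): (1−5)(1−6)(1−2)(1−9) = (−4)·(−5)·(−1)·(−8) = 160 ≡ 6, so v_5 = 6^{−1} = 2 (mod 11).
  v = [3, 2, 3, 1, 2].
Step 2: syndromes of r = [5, 9, 10, 0, 2] (all sums mod 11).
  S_0 = Σ v_i r_i = 3·5 + 2·9 + 3·10 + 1·0 + 2·2 = 67 ≡ 1.
  S_1 = Σ v_i α_i r_i = 3·5·5 + 2·6·9 + 3·2·10 + 1·9·0 + 2·1·2 = 247 ≡ 5.
  α_i^2 mod 11 = [3, 3, 4, 4, 1].
  S_2 = Σ v_i α_i^2 r_i = 3·3·5 + 2·3·9 + 3·4·10 + 1·4·0 + 2·1·2 = 223 ≡ 3.
  S = (1, 5, 3) ≠ 0, so r is not a codeword (an error is present).
Step 3: locate the error. For a single error e at position i, S_ℓ = v_i·e·α_i^ℓ, so α_err = S_1/S_0.
  S_0^{−1} = 1^{−1} = 1 (mod 11), so α_err = 5·1 = 5 ≡ 5 = α_1. Error position i = 1.
  Consistency check: S_2/S_1 = 3·9 = 27 ≡ 5 = α_err ✓ (single-error assumption holds).
Step 4: error magnitude e = S_0/v_1 = S_0·∏_{j≠1}(α_1 − α_j) = 1·4 = 4 ≡ 4 (mod 11).
Step 5: correct position 1: c_1 = r_1 − e = 5 − 4 ≡ 1 (mod 11). Hence c = [1, 9, 10, 0, 2].
  Check: interpolating c through the α_i gives m(x) = 5 + 8·x (degree < 2) with m(α_i) = c_i for every i, so c is indeed a codeword.


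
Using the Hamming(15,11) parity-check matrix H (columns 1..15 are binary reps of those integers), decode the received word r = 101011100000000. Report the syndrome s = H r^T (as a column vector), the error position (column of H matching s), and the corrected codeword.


s = (0, 1, 1, 0)^T, error position = 6, corrected codeword c = 101010100000000

Compute s = H r^T mod 2 one row at a time:
  s_1 = 0 + 0 + 0 + 0 + 0 + 0 + 0 + 0 = 0 ≡ 0 (mod 2).
  s_2 = 0 + 1 + 1 + 1 + 0 + 0 + 0 + 0 = 3 ≡ 1 (mod 2).
  s_3 = 0 + 1 + 1 + 1 + 0 + 0 + 0 + 0 = 3 ≡ 1 (mod 2).
  s_4 = 1 + 1 + 1 + 1 + 0 + 0 + 0 + 0 = 4 ≡ 0 (mod 2).
s = (0, 1, 1, 0)^T — this equals column 6 of H (binary 0110), so error is at position 6.
Correct: flip bit 6 of r = 101011100000000 to get c = 101010100000000.


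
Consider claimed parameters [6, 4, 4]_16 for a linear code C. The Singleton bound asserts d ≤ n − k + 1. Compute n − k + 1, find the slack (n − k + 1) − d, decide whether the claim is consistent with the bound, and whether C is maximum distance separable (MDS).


Singleton RHS = n − k + 1 = 3, slack = -1, bound violated (no such code; not MDS).

Singleton bound: d ≤ n − k + 1.
Here n = 6, k = 4, so n − k + 1 = 3.
Given d = 4, check d ≤ 3: NO.
Slack = (n − k + 1) − d = -1.
The slack is negative: d = 4 exceeds n − k + 1 = 3 by 1, so the Singleton bound is violated and no linear [6, 4, 4]_16 code can exist. In particular it is not MDS (MDS requires d = n − k + 1 exactly).
Description: the claimed parameters are [6, 4, 4]_16; such a code would be impossible (violates the Singleton bound).


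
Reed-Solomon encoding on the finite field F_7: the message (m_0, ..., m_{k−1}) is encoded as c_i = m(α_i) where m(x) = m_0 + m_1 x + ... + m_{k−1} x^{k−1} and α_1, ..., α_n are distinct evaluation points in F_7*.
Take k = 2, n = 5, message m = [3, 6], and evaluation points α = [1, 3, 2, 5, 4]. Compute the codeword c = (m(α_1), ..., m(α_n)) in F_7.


c = [2, 0, 1, 5, 6]

Message polynomial: m(x) = 3 + 6·x (mod 7).
For each evaluation point α_i, compute m(α_i) mod 7:
  α_1 = 1: Horner steps 6 → 2, so m(1) = 2.
  α_2 = 3: Horner steps 6 → 0, so m(3) = 0.
  α_3 = 2: Horner steps 6 → 1, so m(2) = 1.
  α_4 = 5: Horner steps 6 → 5, so m(5) = 5.
  α_5 = 4: Horner steps 6 → 6, so m(4) = 6.
Codeword c = [2, 0, 1, 5, 6] ∈ F_7^5.


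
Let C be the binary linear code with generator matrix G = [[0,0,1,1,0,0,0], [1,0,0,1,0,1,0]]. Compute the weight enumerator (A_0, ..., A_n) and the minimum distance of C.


Weight distribution: A_0 = 1, A_2 = 1, A_3 = 2. Minimum distance d = 2.

Enumerate all 2^2 = 4 messages m ∈ F_2^2.
For each, compute codeword c = mG in F_2^7, then tally its weight.
  m = 00 → c = 0000000, weight = 0.
  m = 10 → c = 0011000, weight = 2.
  m = 01 → c = 1001010, weight = 3.
  m = 11 → c = 1010010, weight = 3.
Tally weights:
  weight 0: 1 codewords.
  weight 2: 1 codewords.
  weight 3: 2 codewords.
Minimum distance d = smallest w > 0 with A_w > 0 = 2.
Sanity: Σ A_w = 4 = 2^2 = 4 ✓.


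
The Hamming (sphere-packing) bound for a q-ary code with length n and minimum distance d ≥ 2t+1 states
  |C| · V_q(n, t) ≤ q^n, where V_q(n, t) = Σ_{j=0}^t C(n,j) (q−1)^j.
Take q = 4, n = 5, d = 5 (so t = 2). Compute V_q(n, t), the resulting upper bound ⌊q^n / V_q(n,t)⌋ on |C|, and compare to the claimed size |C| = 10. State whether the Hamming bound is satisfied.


V_q(n, t) = 106, q^n = 1024, Hamming bound = 9, |C| = 10 > bound (violated).

Step 1: Compute V_q(n, t) = Σ_{j=0}^2 C(n, j) (q−1)^j.
  j = 0: C(5,0)·(3)^0 = 1·1 = 1.
  j = 1: C(5,1)·(3)^1 = 5·3 = 15.
  j = 2: C(5,2)·(3)^2 = 10·9 = 90.
  V_q(n, t) = 1 + 15 + 90 = 106.
Step 2: q^n = 4^5 = 1024.
Step 3: Hamming bound ⌊q^n / V_q(n,t)⌋ = ⌊1024/106⌋ = 9.
Step 4: Compare |C| = 10 to 9: violated.
The claimed |C| lies above the Hamming bound, so no 4-ary code of length 5 with d ≥ 5 can have 10 codewords.


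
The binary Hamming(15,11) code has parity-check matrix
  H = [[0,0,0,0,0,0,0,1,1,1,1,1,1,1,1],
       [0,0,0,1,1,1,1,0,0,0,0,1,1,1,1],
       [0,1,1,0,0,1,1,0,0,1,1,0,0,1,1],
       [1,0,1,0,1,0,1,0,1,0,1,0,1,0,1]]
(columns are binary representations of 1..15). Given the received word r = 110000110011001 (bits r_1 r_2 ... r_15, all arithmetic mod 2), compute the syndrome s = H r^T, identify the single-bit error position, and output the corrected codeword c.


s = (0, 1, 0, 0)^T, error position = 4, corrected codeword c = 110100110011001

Compute s = H r^T mod 2 one row at a time:
  s_1 = 1 + 0 + 0 + 1 + 1 + 0 + 0 + 1 = 4 ≡ 0 (mod 2).
  s_2 = 0 + 0 + 0 + 1 + 1 + 0 + 0 + 1 = 3 ≡ 1 (mod 2).
  s_3 = 1 + 0 + 0 + 1 + 0 + 1 + 0 + 1 = 4 ≡ 0 (mod 2).
  s_4 = 1 + 0 + 0 + 1 + 0 + 1 + 0 + 1 = 4 ≡ 0 (mod 2).
s = (0, 1, 0, 0)^T — this equals column 4 of H (binary 0100), so error is at position 4.
Correct: flip bit 4 of r = 110000110011001 to get c = 110100110011001.


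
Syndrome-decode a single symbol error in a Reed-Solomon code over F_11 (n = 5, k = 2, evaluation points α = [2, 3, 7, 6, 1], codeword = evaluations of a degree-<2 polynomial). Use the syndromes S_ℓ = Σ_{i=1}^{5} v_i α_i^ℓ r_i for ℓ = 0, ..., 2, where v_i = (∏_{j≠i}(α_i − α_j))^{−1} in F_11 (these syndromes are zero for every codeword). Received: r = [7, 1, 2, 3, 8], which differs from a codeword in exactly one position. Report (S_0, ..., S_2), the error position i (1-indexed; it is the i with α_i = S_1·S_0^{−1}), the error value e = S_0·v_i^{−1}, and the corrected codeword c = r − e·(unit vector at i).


S = (3, 9, 5), error at position 2, error magnitude e = 6, c = [7, 6, 2, 3, 8].

Step 1: column multipliers v_i = (∏_{j≠i}(α_i − α_j))^{−1} mod 11.
  i = 1 (α = 2): (2−3)(2−7)(2−6)(2−1) = (−1)·(−5)·(−4)·1 = −20 ≡ 2, so v_1 = 2^{−1} = 6 (mod 11).
  i = 2 (α = 3): (3−2)(3−7)(3−6)(3−1) = 1·(−4)·(−3)·2 = 24 ≡ 2, so v_2 = 2^{−1} = 6 (mod 11).
  i = 3 (α = 7): (7−2)(7−3)(7−6)(7−1) = 5·4·1·6 = 120 ≡ 10, so v_3 = 10^{−1} = 10 (mod 11).
  i = 4 (α = 6): (6−2)(6−3)(6−7)(6−1) = 4·3·(−1)·5 = −60 ≡ 6, so v_4 = 6^{−1} = 2 (mod 11).
  i = 5 (α = 1): (1−2)(1−3)(1−7)(1−6) = (−1)·(−2)·(−6)·(−5) = 60 ≡ 5, so v_5 = 5^{−1} = 9 (mod 11).
  v = [6, 6, 10, 2, 9].
Step 2: syndromes of r = [7, 1, 2, 3, 8] (all sums mod 11).
  S_0 = Σ v_i r_i = 6·7 + 6·1 + 10·2 + 2·3 + 9·8 = 146 ≡ 3.
  S_1 = Σ v_i α_i r_i = 6·2·7 + 6·3·1 + 10·7·2 + 2·6·3 + 9·1·8 = 350 ≡ 9.
  α_i^2 mod 11 = [4, 9, 5, 3, 1].
  S_2 = Σ v_i α_i^2 r_i = 6·4·7 + 6·9·1 + 10·5·2 + 2·3·3 + 9·1·8 = 412 ≡ 5.
  S = (3, 9, 5) ≠ 0, so r is not a codeword (an error is present).
Step 3: locate the error. For a single error e at position i, S_ℓ = v_i·e·α_i^ℓ, so α_err = S_1/S_0.
  S_0^{−1} = 3^{−1} = 4 (mod 11), so α_err = 9·4 = 36 ≡ 3 = α_2. Error position i = 2.
  Consistency check: S_2/S_1 = 5·5 = 25 ≡ 3 = α_err ✓ (single-error assumption holds).
Step 4: error magnitude e = S_0/v_2 = S_0·∏_{j≠2}(α_2 − α_j) = 3·2 = 6 ≡ 6 (mod 11).
Step 5: correct position 2: c_2 = r_2 − e = 1 − 6 ≡ 6 (mod 11). Hence c = [7, 6, 2, 3, 8].
  Check: interpolating c through the α_i gives m(x) = 9 + 10·x (degree < 2) with m(α_i) = c_i for every i, so c is indeed a codeword.
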